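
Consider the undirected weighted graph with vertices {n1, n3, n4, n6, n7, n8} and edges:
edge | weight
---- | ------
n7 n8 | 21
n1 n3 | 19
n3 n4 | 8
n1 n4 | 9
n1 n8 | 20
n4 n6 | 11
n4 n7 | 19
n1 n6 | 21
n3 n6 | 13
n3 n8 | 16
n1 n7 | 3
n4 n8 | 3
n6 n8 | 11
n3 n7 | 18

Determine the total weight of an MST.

34

Grow the tree from n8 using Prim:
Step 1: cheapest edge leaving the tree is n4 n8 (3); add n4.
Step 2: cheapest edge leaving the tree is n3 n4 (8); add n3.
Step 3: cheapest edge leaving the tree is n1 n4 (9); add n1.
Step 4: cheapest edge leaving the tree is n1 n7 (3); add n7.
Step 5: cheapest edge leaving the tree is n4 n6 (11); add n6.
MST edges: n4 n8, n3 n4, n1 n4, n1 n7, n4 n6; total weight 3+8+9+3+11 = 34.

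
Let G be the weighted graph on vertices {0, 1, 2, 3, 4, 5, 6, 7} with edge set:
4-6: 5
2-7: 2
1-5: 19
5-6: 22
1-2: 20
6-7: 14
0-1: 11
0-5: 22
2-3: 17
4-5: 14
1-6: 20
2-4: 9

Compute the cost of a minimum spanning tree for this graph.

Kruskal's algorithm — process edges by increasing weight (ties by edge label):
2-7 (2): add — endpoints in different components.
4-6 (5): add — endpoints in different components.
2-4 (9): add — endpoints in different components.
0-1 (11): add — endpoints in different components.
4-5 (14): add — endpoints in different components.
6-7 (14): skip — 6 and 7 already connected.
2-3 (17): add — endpoints in different components.
1-5 (19): add — endpoints in different components.
MST edges: 2-7, 4-6, 2-4, 0-1, 4-5, 2-3, 1-5; total weight 2+5+9+11+14+17+19 = 77.

77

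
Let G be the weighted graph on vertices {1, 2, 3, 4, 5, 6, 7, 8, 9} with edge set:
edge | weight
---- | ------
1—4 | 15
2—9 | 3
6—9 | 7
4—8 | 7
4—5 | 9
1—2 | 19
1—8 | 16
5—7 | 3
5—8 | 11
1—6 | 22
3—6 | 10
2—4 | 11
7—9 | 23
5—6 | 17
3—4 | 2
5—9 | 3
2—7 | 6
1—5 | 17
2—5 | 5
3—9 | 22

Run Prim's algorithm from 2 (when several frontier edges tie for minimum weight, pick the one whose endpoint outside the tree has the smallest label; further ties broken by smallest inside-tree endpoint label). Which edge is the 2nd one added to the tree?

Grow the tree from 2 using Prim:
Step 1: cheapest edge leaving the tree is 2—9 (3); add 9.
Step 2: cheapest edge leaving the tree is 5—9 (3); add 5.
Step 3: cheapest edge leaving the tree is 5—7 (3); add 7.
Step 4: cheapest edge leaving the tree is 6—9 (7); add 6.
Step 5: cheapest edge leaving the tree is 4—5 (9); add 4.
Step 6: cheapest edge leaving the tree is 3—4 (2); add 3.
Step 7: cheapest edge leaving the tree is 4—8 (7); add 8.
Step 8: cheapest edge leaving the tree is 1—4 (15); add 1.
The 2nd edge added is 5—9.

5-9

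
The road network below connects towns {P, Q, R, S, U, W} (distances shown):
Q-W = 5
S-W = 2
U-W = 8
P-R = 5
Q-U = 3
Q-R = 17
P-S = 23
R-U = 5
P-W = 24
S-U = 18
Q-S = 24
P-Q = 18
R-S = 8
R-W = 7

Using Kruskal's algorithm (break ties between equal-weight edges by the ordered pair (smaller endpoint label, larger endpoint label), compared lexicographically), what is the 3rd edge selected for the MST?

P-R

Kruskal: consider edges lightest-first.
S-W (2): add — endpoints in different components.
Q-U (3): add — endpoints in different components.
P-R (5): add — endpoints in different components.
Q-W (5): add — endpoints in different components.
R-U (5): add — endpoints in different components.
The 3rd edge added is P-R.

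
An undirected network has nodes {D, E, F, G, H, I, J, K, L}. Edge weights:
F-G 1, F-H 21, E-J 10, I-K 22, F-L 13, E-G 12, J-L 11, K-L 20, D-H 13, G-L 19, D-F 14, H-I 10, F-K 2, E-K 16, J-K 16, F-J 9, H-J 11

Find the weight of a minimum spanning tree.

Kruskal's algorithm — process edges by increasing weight (ties by edge label):
F-G (1): add — endpoints in different components.
F-K (2): add — endpoints in different components.
F-J (9): add — endpoints in different components.
E-J (10): add — endpoints in different components.
H-I (10): add — endpoints in different components.
H-J (11): add — endpoints in different components.
J-L (11): add — endpoints in different components.
E-G (12): skip — E and G already connected.
D-H (13): add — endpoints in different components.
MST edges: F-G, F-K, F-J, E-J, H-I, H-J, J-L, D-H; total weight 1+2+9+10+10+11+11+13 = 67.

67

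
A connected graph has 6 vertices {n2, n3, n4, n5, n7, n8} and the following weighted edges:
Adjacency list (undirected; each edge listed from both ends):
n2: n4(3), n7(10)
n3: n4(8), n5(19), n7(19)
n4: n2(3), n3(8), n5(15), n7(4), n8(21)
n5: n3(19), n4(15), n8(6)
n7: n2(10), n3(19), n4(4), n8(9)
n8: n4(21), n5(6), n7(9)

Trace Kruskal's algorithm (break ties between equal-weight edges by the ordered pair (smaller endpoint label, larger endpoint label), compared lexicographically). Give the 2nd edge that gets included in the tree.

n4-n7

Kruskal's algorithm — process edges by increasing weight (ties by edge label):
n2 n4 (3): add — endpoints in different components.
n4 n7 (4): add — endpoints in different components.
n5 n8 (6): add — endpoints in different components.
n3 n4 (8): add — endpoints in different components.
n7 n8 (9): add — endpoints in different components.
The 2nd edge added is n4 n7.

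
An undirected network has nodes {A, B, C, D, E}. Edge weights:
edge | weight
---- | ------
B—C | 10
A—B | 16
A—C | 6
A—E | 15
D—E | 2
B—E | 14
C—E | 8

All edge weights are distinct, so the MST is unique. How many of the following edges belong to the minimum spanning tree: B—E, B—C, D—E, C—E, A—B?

3

Kruskal: consider edges lightest-first.
D—E (2): add. Components now {A} {B} {C} {D,E}
A—C (6): add. Components now {A,C} {B} {D,E}
C—E (8): add. Components now {A,C,D,E} {B}
B—C (10): add. Components now {A,B,C,D,E}
MST edge set: {D—E, A—C, C—E, B—C}.
Of the listed edges, {B—C, D—E, C—E} are in the MST → 3.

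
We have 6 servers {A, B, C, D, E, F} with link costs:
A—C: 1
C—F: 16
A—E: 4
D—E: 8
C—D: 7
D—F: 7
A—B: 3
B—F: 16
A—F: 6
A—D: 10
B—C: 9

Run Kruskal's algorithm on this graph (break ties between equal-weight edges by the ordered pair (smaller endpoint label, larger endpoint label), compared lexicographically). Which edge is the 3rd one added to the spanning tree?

Kruskal: consider edges lightest-first.
A—C (1): add — endpoints in different components.
A—B (3): add — endpoints in different components.
A—E (4): add — endpoints in different components.
A—F (6): add — endpoints in different components.
C—D (7): add — endpoints in different components.
The 3rd edge added is A—E.

A-E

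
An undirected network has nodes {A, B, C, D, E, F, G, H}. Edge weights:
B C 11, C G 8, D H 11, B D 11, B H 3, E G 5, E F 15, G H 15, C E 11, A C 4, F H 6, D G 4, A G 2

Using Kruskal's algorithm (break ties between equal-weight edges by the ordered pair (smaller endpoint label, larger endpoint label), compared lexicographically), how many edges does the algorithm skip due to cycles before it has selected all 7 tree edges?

1

Sort edges by weight, then run Kruskal:
A G (2): add — endpoints in different components.
B H (3): add — endpoints in different components.
A C (4): add — endpoints in different components.
D G (4): add — endpoints in different components.
E G (5): add — endpoints in different components.
F H (6): add — endpoints in different components.
C G (8): skip — C and G already connected.
B C (11): add — endpoints in different components.
Edges rejected before the tree was complete: 1.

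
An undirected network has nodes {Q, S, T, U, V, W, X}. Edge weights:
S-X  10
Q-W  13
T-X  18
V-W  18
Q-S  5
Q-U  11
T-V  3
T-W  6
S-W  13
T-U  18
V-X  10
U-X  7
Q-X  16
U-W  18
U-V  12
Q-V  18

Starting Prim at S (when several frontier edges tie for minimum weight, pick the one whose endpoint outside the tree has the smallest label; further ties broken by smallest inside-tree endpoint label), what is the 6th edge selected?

T-W

Prim, starting at S.
Step 1: cheapest edge leaving the tree is Q-S (5); add Q.
Step 2: cheapest edge leaving the tree is S-X (10); add X.
Step 3: cheapest edge leaving the tree is U-X (7); add U.
Step 4: cheapest edge leaving the tree is V-X (10); add V.
Step 5: cheapest edge leaving the tree is T-V (3); add T.
Step 6: cheapest edge leaving the tree is T-W (6); add W.
The 6th edge added is T-W.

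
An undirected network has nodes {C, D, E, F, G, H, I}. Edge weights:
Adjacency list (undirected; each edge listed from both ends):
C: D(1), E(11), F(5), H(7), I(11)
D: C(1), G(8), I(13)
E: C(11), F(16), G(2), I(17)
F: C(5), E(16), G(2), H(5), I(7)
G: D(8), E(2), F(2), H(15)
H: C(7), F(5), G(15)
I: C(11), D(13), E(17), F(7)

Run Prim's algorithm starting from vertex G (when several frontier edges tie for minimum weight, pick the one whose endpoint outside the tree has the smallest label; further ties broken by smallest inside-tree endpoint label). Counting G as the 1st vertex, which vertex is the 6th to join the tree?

Prim's algorithm from G:
Step 1: cheapest edge leaving the tree is E–G (2); add E.
Step 2: cheapest edge leaving the tree is F–G (2); add F.
Step 3: cheapest edge leaving the tree is C–F (5); add C.
Step 4: cheapest edge leaving the tree is C–D (1); add D.
Step 5: cheapest edge leaving the tree is F–H (5); add H.
Step 6: cheapest edge leaving the tree is F–I (7); add I.
Vertex order: G, E, F, C, D, H, I. The 6th vertex is H.

H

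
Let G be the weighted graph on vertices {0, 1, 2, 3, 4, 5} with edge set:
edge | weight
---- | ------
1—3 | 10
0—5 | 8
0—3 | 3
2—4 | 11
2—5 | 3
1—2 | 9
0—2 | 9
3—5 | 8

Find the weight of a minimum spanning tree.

34

Prim, starting at 3.
Step 1: cheapest edge leaving the tree is 0—3 (3); add 0.
Step 2: cheapest edge leaving the tree is 0—5 (8); add 5.
Step 3: cheapest edge leaving the tree is 2—5 (3); add 2.
Step 4: cheapest edge leaving the tree is 1—2 (9); add 1.
Step 5: cheapest edge leaving the tree is 2—4 (11); add 4.
MST edges: 0—3, 0—5, 2—5, 1—2, 2—4; total weight 3+8+3+9+11 = 34.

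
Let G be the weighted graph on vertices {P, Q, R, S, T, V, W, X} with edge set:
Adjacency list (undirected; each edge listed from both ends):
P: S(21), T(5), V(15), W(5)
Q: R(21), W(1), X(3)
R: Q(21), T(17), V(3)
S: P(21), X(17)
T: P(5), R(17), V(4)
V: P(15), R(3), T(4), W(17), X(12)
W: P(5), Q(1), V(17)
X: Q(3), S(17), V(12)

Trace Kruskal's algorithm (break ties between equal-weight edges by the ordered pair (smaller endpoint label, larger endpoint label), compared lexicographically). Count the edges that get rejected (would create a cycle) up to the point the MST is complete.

Kruskal: consider edges lightest-first.
Q-W (1): add — endpoints in different components.
Q-X (3): add — endpoints in different components.
R-V (3): add — endpoints in different components.
T-V (4): add — endpoints in different components.
P-T (5): add — endpoints in different components.
P-W (5): add — endpoints in different components.
V-X (12): skip — V and X already connected.
P-V (15): skip — P and V already connected.
R-T (17): skip — R and T already connected.
S-X (17): add — endpoints in different components.
Edges rejected before the tree was complete: 3.

3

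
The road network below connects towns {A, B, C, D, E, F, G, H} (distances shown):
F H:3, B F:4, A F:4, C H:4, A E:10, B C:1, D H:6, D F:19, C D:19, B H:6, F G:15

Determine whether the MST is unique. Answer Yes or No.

No

Sort edges by weight, then run Kruskal:
B C (1): add — endpoints in different components.
F H (3): add — endpoints in different components.
A F (4): add — endpoints in different components.
B F (4): add — endpoints in different components.
C H (4): skip — C and H already connected.
B H (6): skip — B and H already connected.
D H (6): add — endpoints in different components.
A E (10): add — endpoints in different components.
F G (15): add — endpoints in different components.
Non-tree edge C H has weight 4, equal to the heaviest edge on its tree cycle — swapping gives another MST of the same weight. Not unique.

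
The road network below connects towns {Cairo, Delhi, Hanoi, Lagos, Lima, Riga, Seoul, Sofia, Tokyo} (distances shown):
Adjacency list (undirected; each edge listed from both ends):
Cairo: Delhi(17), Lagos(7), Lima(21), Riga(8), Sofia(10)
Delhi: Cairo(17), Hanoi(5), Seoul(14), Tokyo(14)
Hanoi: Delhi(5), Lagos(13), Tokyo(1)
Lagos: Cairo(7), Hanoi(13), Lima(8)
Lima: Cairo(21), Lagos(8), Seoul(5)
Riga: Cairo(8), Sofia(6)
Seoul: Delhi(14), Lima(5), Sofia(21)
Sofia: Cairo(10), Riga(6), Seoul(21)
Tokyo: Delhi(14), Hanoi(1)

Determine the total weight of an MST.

Kruskal: consider edges lightest-first.
Hanoi Tokyo (1): add — endpoints in different components.
Delhi Hanoi (5): add — endpoints in different components.
Lima Seoul (5): add — endpoints in different components.
Riga Sofia (6): add — endpoints in different components.
Cairo Lagos (7): add — endpoints in different components.
Cairo Riga (8): add — endpoints in different components.
Lagos Lima (8): add — endpoints in different components.
Cairo Sofia (10): skip — Sofia and Cairo already connected.
Hanoi Lagos (13): add — endpoints in different components.
MST edges: Hanoi Tokyo, Delhi Hanoi, Lima Seoul, Riga Sofia, Cairo Lagos, Cairo Riga, Lagos Lima, Hanoi Lagos; total weight 1+5+5+6+7+8+8+13 = 53.

53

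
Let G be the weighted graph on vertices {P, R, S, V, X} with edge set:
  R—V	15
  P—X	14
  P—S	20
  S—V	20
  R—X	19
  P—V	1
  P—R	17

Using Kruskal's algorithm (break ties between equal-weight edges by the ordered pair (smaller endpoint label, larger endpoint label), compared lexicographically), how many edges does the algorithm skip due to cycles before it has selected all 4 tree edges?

2

Sort edges by weight, then run Kruskal:
P—V (1): add. Components now {X} {S} {R} {P,V}
P—X (14): add. Components now {P,V,X} {S} {R}
R—V (15): add. Components now {P,R,V,X} {S}
P—R (17): skip — R and P already connected.
R—X (19): skip — X and R already connected.
P—S (20): add. Components now {P,R,S,V,X}
Edges rejected before the tree was complete: 2.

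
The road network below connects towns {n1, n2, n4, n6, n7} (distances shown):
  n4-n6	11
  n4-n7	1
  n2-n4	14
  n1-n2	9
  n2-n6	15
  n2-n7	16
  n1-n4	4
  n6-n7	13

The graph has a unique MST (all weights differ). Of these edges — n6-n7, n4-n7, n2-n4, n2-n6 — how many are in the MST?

Sort edges by weight, then run Kruskal:
n4-n7 (1): add — endpoints in different components.
n1-n4 (4): add — endpoints in different components.
n1-n2 (9): add — endpoints in different components.
n4-n6 (11): add — endpoints in different components.
MST edge set: {n4-n7, n1-n4, n1-n2, n4-n6}.
Of the listed edges, {n4-n7} are in the MST → 1.

1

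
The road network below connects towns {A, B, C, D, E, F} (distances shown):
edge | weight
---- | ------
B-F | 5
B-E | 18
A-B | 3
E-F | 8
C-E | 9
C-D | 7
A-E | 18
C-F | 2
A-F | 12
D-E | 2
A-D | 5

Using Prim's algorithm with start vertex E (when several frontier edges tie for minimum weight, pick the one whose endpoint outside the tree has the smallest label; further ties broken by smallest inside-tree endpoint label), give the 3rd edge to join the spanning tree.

A-B

Prim, starting at E.
Step 1: cheapest edge leaving the tree is D-E (2); add D.
Step 2: cheapest edge leaving the tree is A-D (5); add A.
Step 3: cheapest edge leaving the tree is A-B (3); add B.
Step 4: cheapest edge leaving the tree is B-F (5); add F.
Step 5: cheapest edge leaving the tree is C-F (2); add C.
The 3rd edge added is A-B.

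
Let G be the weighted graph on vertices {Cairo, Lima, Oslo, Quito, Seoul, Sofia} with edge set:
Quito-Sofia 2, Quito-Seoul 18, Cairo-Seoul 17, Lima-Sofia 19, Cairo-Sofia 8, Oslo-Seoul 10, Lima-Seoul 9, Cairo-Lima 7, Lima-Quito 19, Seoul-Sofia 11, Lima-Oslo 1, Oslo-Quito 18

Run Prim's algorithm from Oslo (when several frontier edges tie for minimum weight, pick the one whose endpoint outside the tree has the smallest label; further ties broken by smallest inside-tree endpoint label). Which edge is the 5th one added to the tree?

Lima-Seoul

Prim's algorithm from Oslo:
Step 1: cheapest edge leaving the tree is Lima-Oslo (1); add Lima.
Step 2: cheapest edge leaving the tree is Cairo-Lima (7); add Cairo.
Step 3: cheapest edge leaving the tree is Cairo-Sofia (8); add Sofia.
Step 4: cheapest edge leaving the tree is Quito-Sofia (2); add Quito.
Step 5: cheapest edge leaving the tree is Lima-Seoul (9); add Seoul.
The 5th edge added is Lima-Seoul.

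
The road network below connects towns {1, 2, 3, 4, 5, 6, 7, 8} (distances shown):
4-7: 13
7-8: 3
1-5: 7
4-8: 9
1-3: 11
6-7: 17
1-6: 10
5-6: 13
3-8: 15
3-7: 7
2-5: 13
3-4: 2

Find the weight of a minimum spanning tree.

Prim's algorithm from 7:
Step 1: cheapest edge leaving the tree is 7-8 (3); add 8.
Step 2: cheapest edge leaving the tree is 3-7 (7); add 3.
Step 3: cheapest edge leaving the tree is 3-4 (2); add 4.
Step 4: cheapest edge leaving the tree is 1-3 (11); add 1.
Step 5: cheapest edge leaving the tree is 1-5 (7); add 5.
Step 6: cheapest edge leaving the tree is 1-6 (10); add 6.
Step 7: cheapest edge leaving the tree is 2-5 (13); add 2.
MST edges: 7-8, 3-7, 3-4, 1-3, 1-5, 1-6, 2-5; total weight 3+7+2+11+7+10+13 = 53.

53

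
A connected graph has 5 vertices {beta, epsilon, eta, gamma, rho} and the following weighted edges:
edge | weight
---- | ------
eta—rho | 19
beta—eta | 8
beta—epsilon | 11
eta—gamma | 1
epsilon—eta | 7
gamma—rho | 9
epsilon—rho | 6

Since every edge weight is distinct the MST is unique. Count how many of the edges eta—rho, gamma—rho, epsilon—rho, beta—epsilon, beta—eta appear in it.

2

Kruskal's algorithm — process edges by increasing weight (ties by edge label):
eta—gamma (1): add — endpoints in different components.
epsilon—rho (6): add — endpoints in different components.
epsilon—eta (7): add — endpoints in different components.
beta—eta (8): add — endpoints in different components.
MST edge set: {eta—gamma, epsilon—rho, epsilon—eta, beta—eta}.
Of the listed edges, {epsilon—rho, beta—eta} are in the MST → 2.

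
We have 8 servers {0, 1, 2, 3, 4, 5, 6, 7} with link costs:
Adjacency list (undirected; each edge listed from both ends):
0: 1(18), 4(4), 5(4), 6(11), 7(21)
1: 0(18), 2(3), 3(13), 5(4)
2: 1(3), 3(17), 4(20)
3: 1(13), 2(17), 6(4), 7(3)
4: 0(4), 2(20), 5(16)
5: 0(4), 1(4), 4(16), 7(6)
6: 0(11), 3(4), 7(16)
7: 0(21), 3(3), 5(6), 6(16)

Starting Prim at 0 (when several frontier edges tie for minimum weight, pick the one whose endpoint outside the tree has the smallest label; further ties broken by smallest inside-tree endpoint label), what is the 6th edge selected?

3-7

Prim, starting at 0.
Step 1: cheapest edge leaving the tree is 0-4 (4); add 4.
Step 2: cheapest edge leaving the tree is 0-5 (4); add 5.
Step 3: cheapest edge leaving the tree is 1-5 (4); add 1.
Step 4: cheapest edge leaving the tree is 1-2 (3); add 2.
Step 5: cheapest edge leaving the tree is 5-7 (6); add 7.
Step 6: cheapest edge leaving the tree is 3-7 (3); add 3.
Step 7: cheapest edge leaving the tree is 3-6 (4); add 6.
The 6th edge added is 3-7.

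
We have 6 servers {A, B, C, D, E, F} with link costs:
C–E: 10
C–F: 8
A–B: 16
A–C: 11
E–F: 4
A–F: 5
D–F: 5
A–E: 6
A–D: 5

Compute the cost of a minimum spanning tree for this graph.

38

Prim, starting at E.
Step 1: frontier [E–F 4, A–E 6, C–E 10] → take E–F (4); add F.
Step 2: frontier [A–E 6, C–E 10, A–F 5, D–F 5, C–F 8] → take A–F (5); add A.
Step 3: frontier [A–D 5, A–C 11, A–B 16, C–E 10, D–F 5, C–F 8] → take A–D (5); add D.
Step 4: frontier [A–C 11, A–B 16, C–E 10, C–F 8] → take C–F (8); add C.
Step 5: frontier [A–B 16] → take A–B (16); add B.
MST edges: E–F, A–F, A–D, C–F, A–B; total weight 4+5+5+8+16 = 38.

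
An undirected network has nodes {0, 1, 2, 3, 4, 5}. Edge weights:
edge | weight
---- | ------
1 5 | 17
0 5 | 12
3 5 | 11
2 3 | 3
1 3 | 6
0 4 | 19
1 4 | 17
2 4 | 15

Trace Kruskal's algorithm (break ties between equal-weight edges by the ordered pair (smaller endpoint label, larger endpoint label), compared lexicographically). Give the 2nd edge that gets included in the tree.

Sort edges by weight, then run Kruskal:
2 3 (3): add. Components now {0} {1} {2,3} {4} {5}
1 3 (6): add. Components now {0} {1,2,3} {4} {5}
3 5 (11): add. Components now {0} {1,2,3,5} {4}
0 5 (12): add. Components now {0,1,2,3,5} {4}
2 4 (15): add. Components now {0,1,2,3,4,5}
The 2nd edge added is 1 3.

1-3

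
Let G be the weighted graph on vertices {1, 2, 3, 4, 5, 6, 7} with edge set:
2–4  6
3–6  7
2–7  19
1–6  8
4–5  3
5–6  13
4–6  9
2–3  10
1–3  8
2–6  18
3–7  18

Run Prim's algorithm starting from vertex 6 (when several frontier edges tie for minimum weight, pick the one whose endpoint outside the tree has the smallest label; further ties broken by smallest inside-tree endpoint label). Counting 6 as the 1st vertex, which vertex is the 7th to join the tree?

7

Prim, starting at 6.
Step 1: frontier [3–6 7, 1–6 8, 4–6 9, 5–6 13, 2–6 18] → take 3–6 (7); add 3.
Step 2: frontier [1–3 8, 2–3 10, 3–7 18, 1–6 8, 4–6 9, 5–6 13, 2–6 18] → take 1–3 (8); add 1.
Step 3: frontier [2–3 10, 3–7 18, 4–6 9, 5–6 13, 2–6 18] → take 4–6 (9); add 4.
Step 4: frontier [2–3 10, 3–7 18, 4–5 3, 2–4 6, 5–6 13, 2–6 18] → take 4–5 (3); add 5.
Step 5: frontier [2–3 10, 3–7 18, 2–4 6, 2–6 18] → take 2–4 (6); add 2.
Step 6: frontier [2–7 19, 3–7 18] → take 3–7 (18); add 7.
Vertex order: 6, 3, 1, 4, 5, 2, 7. The 7th vertex is 7.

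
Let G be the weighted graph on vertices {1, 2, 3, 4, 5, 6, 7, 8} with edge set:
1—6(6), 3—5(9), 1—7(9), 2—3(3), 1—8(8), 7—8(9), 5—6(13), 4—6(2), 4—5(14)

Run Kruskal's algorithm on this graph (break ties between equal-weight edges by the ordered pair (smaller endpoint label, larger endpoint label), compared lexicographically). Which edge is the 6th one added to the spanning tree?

3-5

Kruskal: consider edges lightest-first.
4—6 (2): add — endpoints in different components.
2—3 (3): add — endpoints in different components.
1—6 (6): add — endpoints in different components.
1—8 (8): add — endpoints in different components.
1—7 (9): add — endpoints in different components.
3—5 (9): add — endpoints in different components.
7—8 (9): skip — 7 and 8 already connected.
5—6 (13): add — endpoints in different components.
The 6th edge added is 3—5.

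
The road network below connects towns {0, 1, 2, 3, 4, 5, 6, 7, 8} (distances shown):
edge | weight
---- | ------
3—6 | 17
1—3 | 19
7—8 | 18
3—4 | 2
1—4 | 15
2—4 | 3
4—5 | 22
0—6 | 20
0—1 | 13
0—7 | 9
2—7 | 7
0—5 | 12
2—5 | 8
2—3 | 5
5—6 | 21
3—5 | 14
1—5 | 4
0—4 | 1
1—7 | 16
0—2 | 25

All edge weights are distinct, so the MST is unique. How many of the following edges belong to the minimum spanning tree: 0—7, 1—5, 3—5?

Kruskal's algorithm — process edges by increasing weight (ties by edge label):
0—4 (1): add — endpoints in different components.
3—4 (2): add — endpoints in different components.
2—4 (3): add — endpoints in different components.
1—5 (4): add — endpoints in different components.
2—3 (5): skip — 2 and 3 already connected.
2—7 (7): add — endpoints in different components.
2—5 (8): add — endpoints in different components.
0—7 (9): skip — 0 and 7 already connected.
0—5 (12): skip — 0 and 5 already connected.
0—1 (13): skip — 0 and 1 already connected.
3—5 (14): skip — 3 and 5 already connected.
1—4 (15): skip — 1 and 4 already connected.
1—7 (16): skip — 1 and 7 already connected.
3—6 (17): add — endpoints in different components.
7—8 (18): add — endpoints in different components.
MST edge set: {0—4, 3—4, 2—4, 1—5, 2—7, 2—5, 3—6, 7—8}.
Of the listed edges, {1—5} are in the MST → 1.

1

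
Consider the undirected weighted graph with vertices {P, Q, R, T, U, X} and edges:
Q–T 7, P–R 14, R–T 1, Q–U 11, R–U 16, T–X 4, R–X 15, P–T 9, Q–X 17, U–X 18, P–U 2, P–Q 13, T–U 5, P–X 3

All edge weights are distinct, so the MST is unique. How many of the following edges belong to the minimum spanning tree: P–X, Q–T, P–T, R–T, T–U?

3

Kruskal's algorithm — process edges by increasing weight (ties by edge label):
R–T (1): add. Components now {Q} {R,T} {U} {P} {X}
P–U (2): add. Components now {Q} {R,T} {P,U} {X}
P–X (3): add. Components now {Q} {R,T} {P,U,X}
T–X (4): add. Components now {Q} {P,R,T,U,X}
T–U (5): skip — U and T already connected.
Q–T (7): add. Components now {P,Q,R,T,U,X}
MST edge set: {R–T, P–U, P–X, T–X, Q–T}.
Of the listed edges, {P–X, Q–T, R–T} are in the MST → 3.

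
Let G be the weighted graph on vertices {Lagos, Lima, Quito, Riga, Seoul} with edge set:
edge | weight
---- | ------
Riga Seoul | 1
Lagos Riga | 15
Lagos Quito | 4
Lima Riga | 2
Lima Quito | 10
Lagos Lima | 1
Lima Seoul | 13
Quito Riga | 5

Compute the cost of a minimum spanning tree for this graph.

8

Grow the tree from Quito using Prim:
Step 1: cheapest edge leaving the tree is Lagos Quito (4); add Lagos.
Step 2: cheapest edge leaving the tree is Lagos Lima (1); add Lima.
Step 3: cheapest edge leaving the tree is Lima Riga (2); add Riga.
Step 4: cheapest edge leaving the tree is Riga Seoul (1); add Seoul.
MST edges: Lagos Quito, Lagos Lima, Lima Riga, Riga Seoul; total weight 4+1+2+1 = 8.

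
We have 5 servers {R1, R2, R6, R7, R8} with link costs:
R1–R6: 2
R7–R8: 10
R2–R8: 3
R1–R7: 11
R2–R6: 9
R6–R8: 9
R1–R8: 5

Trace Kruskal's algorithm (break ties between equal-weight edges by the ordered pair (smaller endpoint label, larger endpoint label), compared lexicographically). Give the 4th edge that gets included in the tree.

Kruskal: consider edges lightest-first.
R1–R6 (2): add. Components now {R1,R6} {R2} {R8} {R7}
R2–R8 (3): add. Components now {R1,R6} {R2,R8} {R7}
R1–R8 (5): add. Components now {R1,R2,R6,R8} {R7}
R2–R6 (9): skip — R6 and R2 already connected.
R6–R8 (9): skip — R6 and R8 already connected.
R7–R8 (10): add. Components now {R1,R2,R6,R7,R8}
The 4th edge added is R7–R8.

R7-R8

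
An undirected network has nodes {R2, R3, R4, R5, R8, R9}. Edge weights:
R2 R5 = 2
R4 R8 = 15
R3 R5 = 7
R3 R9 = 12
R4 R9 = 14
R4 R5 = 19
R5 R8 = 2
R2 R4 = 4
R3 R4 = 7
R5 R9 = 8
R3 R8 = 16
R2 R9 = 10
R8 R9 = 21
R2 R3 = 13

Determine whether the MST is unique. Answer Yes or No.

Kruskal's algorithm — process edges by increasing weight (ties by edge label):
R2 R5 (2): add. Components now {R9} {R2,R5} {R4} {R3} {R8}
R5 R8 (2): add. Components now {R9} {R2,R5,R8} {R4} {R3}
R2 R4 (4): add. Components now {R9} {R2,R4,R5,R8} {R3}
R3 R4 (7): add. Components now {R9} {R2,R3,R4,R5,R8}
R3 R5 (7): skip — R5 and R3 already connected.
R5 R9 (8): add. Components now {R2,R3,R4,R5,R8,R9}
Non-tree edge R3 R5 has weight 7, equal to the heaviest edge on its tree cycle — swapping gives another MST of the same weight. Not unique.

No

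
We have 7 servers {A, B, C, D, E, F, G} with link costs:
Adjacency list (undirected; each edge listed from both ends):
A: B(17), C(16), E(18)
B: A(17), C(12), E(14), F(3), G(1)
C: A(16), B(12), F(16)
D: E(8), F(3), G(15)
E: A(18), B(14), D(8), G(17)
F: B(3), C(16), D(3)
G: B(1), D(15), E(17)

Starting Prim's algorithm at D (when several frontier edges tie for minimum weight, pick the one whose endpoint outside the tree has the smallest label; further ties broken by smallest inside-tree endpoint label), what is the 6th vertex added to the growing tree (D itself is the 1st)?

Grow the tree from D using Prim:
Step 1: frontier [D F 3, D E 8, D G 15] → take D F (3); add F.
Step 2: frontier [D E 8, D G 15, B F 3, C F 16] → take B F (3); add B.
Step 3: frontier [B G 1, B C 12, B E 14, A B 17, D E 8, D G 15, C F 16] → take B G (1); add G.
Step 4: frontier [B C 12, B E 14, A B 17, D E 8, C F 16, E G 17] → take D E (8); add E.
Step 5: frontier [B C 12, A B 17, A E 18, C F 16] → take B C (12); add C.
Step 6: frontier [A B 17, A C 16, A E 18] → take A C (16); add A.
Vertex order: D, F, B, G, E, C, A. The 6th vertex is C.

C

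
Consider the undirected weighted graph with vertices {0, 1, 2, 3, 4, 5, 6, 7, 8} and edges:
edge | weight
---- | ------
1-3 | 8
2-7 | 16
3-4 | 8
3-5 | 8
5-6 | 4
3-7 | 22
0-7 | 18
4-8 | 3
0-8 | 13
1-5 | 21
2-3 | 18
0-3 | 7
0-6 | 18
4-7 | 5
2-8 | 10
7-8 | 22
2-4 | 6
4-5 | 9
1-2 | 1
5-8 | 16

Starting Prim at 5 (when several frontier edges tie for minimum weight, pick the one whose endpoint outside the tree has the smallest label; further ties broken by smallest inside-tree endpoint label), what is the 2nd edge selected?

3-5

Grow the tree from 5 using Prim:
Step 1: cheapest edge leaving the tree is 5-6 (4); add 6.
Step 2: cheapest edge leaving the tree is 3-5 (8); add 3.
Step 3: cheapest edge leaving the tree is 0-3 (7); add 0.
Step 4: cheapest edge leaving the tree is 1-3 (8); add 1.
Step 5: cheapest edge leaving the tree is 1-2 (1); add 2.
Step 6: cheapest edge leaving the tree is 2-4 (6); add 4.
Step 7: cheapest edge leaving the tree is 4-8 (3); add 8.
Step 8: cheapest edge leaving the tree is 4-7 (5); add 7.
The 2nd edge added is 3-5.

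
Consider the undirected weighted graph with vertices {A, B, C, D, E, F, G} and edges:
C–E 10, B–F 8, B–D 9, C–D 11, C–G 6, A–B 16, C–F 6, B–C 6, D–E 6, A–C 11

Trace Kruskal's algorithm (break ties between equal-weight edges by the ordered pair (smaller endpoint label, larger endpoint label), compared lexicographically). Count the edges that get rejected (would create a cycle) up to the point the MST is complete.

2

Sort edges by weight, then run Kruskal:
B–C (6): add — endpoints in different components.
C–F (6): add — endpoints in different components.
C–G (6): add — endpoints in different components.
D–E (6): add — endpoints in different components.
B–F (8): skip — B and F already connected.
B–D (9): add — endpoints in different components.
C–E (10): skip — C and E already connected.
A–C (11): add — endpoints in different components.
Edges rejected before the tree was complete: 2.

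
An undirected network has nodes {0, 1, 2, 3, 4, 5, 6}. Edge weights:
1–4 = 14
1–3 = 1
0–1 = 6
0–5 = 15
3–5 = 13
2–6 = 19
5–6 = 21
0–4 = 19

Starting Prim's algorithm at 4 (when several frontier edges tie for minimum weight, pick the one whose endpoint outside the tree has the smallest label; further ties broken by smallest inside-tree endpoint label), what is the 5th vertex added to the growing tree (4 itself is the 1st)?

5

Prim's algorithm from 4:
Step 1: frontier [1–4 14, 0–4 19] → take 1–4 (14); add 1.
Step 2: frontier [1–3 1, 0–1 6, 0–4 19] → take 1–3 (1); add 3.
Step 3: frontier [0–1 6, 3–5 13, 0–4 19] → take 0–1 (6); add 0.
Step 4: frontier [0–5 15, 3–5 13] → take 3–5 (13); add 5.
Step 5: frontier [5–6 21] → take 5–6 (21); add 6.
Step 6: frontier [2–6 19] → take 2–6 (19); add 2.
Vertex order: 4, 1, 3, 0, 5, 6, 2. The 5th vertex is 5.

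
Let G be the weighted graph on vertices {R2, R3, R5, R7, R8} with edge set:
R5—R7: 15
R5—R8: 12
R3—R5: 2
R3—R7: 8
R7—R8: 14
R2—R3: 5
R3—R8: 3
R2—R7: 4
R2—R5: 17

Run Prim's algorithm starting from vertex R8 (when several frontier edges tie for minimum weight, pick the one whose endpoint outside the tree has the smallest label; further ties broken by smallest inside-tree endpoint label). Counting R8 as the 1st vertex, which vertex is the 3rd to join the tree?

R5

Grow the tree from R8 using Prim:
Step 1: frontier [R3—R8 3, R5—R8 12, R7—R8 14] → take R3—R8 (3); add R3.
Step 2: frontier [R3—R5 2, R2—R3 5, R3—R7 8, R5—R8 12, R7—R8 14] → take R3—R5 (2); add R5.
Step 3: frontier [R2—R3 5, R3—R7 8, R5—R7 15, R2—R5 17, R7—R8 14] → take R2—R3 (5); add R2.
Step 4: frontier [R2—R7 4, R3—R7 8, R5—R7 15, R7—R8 14] → take R2—R7 (4); add R7.
Vertex order: R8, R3, R5, R2, R7. The 3rd vertex is R5.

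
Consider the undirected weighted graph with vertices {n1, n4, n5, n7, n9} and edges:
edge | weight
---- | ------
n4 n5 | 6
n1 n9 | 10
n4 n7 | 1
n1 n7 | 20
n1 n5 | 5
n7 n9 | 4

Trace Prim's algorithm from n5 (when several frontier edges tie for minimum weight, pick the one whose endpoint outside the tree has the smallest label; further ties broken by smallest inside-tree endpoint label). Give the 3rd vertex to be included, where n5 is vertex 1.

n4

Grow the tree from n5 using Prim:
Step 1: frontier [n1 n5 5, n4 n5 6] → take n1 n5 (5); add n1.
Step 2: frontier [n1 n9 10, n1 n7 20, n4 n5 6] → take n4 n5 (6); add n4.
Step 3: frontier [n1 n9 10, n1 n7 20, n4 n7 1] → take n4 n7 (1); add n7.
Step 4: frontier [n1 n9 10, n7 n9 4] → take n7 n9 (4); add n9.
Vertex order: n5, n1, n4, n7, n9. The 3rd vertex is n4.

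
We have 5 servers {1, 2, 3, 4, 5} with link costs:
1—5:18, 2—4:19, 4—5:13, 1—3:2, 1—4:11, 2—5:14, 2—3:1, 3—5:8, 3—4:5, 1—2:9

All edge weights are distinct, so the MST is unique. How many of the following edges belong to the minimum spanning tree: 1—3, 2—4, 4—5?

Kruskal: consider edges lightest-first.
2—3 (1): add. Components now {1} {2,3} {4} {5}
1—3 (2): add. Components now {1,2,3} {4} {5}
3—4 (5): add. Components now {1,2,3,4} {5}
3—5 (8): add. Components now {1,2,3,4,5}
MST edge set: {2—3, 1—3, 3—4, 3—5}.
Of the listed edges, {1—3} are in the MST → 1.

1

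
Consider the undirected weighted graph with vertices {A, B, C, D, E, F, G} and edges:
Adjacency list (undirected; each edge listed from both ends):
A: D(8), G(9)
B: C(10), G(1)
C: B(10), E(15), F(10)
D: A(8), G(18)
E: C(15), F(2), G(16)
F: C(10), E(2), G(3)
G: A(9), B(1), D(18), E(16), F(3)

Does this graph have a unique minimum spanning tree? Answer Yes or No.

No

Kruskal: consider edges lightest-first.
B G (1): add — endpoints in different components.
E F (2): add — endpoints in different components.
F G (3): add — endpoints in different components.
A D (8): add — endpoints in different components.
A G (9): add — endpoints in different components.
B C (10): add — endpoints in different components.
Non-tree edge C F has weight 10, equal to the heaviest edge on its tree cycle — swapping gives another MST of the same weight. Not unique.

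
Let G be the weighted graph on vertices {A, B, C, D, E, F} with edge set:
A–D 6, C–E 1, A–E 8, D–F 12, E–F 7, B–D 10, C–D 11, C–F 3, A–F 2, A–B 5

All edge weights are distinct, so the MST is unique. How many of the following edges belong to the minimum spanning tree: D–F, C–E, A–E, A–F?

Kruskal's algorithm — process edges by increasing weight (ties by edge label):
C–E (1): add. Components now {A} {B} {C,E} {D} {F}
A–F (2): add. Components now {A,F} {B} {C,E} {D}
C–F (3): add. Components now {A,C,E,F} {B} {D}
A–B (5): add. Components now {A,B,C,E,F} {D}
A–D (6): add. Components now {A,B,C,D,E,F}
MST edge set: {C–E, A–F, C–F, A–B, A–D}.
Of the listed edges, {C–E, A–F} are in the MST → 2.

2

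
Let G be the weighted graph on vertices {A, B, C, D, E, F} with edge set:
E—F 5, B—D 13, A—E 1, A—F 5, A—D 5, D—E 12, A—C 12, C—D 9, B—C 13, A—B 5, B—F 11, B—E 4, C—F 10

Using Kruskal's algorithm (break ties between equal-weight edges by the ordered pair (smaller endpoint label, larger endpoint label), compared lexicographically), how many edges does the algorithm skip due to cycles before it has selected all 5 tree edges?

Kruskal's algorithm — process edges by increasing weight (ties by edge label):
A—E (1): add — endpoints in different components.
B—E (4): add — endpoints in different components.
A—B (5): skip — A and B already connected.
A—D (5): add — endpoints in different components.
A—F (5): add — endpoints in different components.
E—F (5): skip — E and F already connected.
C—D (9): add — endpoints in different components.
Edges rejected before the tree was complete: 2.

2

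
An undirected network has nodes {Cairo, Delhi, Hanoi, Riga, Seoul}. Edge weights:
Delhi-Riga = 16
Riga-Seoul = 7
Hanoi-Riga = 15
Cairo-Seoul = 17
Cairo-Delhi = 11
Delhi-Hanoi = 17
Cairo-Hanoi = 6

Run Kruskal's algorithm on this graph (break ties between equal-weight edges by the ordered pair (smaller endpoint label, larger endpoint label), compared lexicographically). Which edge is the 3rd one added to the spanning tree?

Cairo-Delhi

Kruskal: consider edges lightest-first.
Cairo-Hanoi (6): add — endpoints in different components.
Riga-Seoul (7): add — endpoints in different components.
Cairo-Delhi (11): add — endpoints in different components.
Hanoi-Riga (15): add — endpoints in different components.
The 3rd edge added is Cairo-Delhi.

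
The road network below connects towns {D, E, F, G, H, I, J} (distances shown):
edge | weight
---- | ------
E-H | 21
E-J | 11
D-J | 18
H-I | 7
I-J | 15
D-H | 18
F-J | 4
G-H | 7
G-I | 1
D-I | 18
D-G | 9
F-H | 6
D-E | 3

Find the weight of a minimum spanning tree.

Sort edges by weight, then run Kruskal:
G-I (1): add — endpoints in different components.
D-E (3): add — endpoints in different components.
F-J (4): add — endpoints in different components.
F-H (6): add — endpoints in different components.
G-H (7): add — endpoints in different components.
H-I (7): skip — H and I already connected.
D-G (9): add — endpoints in different components.
MST edges: G-I, D-E, F-J, F-H, G-H, D-G; total weight 1+3+4+6+7+9 = 30.

30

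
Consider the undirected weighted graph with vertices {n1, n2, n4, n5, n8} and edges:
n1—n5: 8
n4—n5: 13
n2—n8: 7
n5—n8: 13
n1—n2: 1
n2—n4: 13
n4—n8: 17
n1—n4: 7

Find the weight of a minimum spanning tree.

Grow the tree from n4 using Prim:
Step 1: frontier [n1—n4 7, n2—n4 13, n4—n5 13, n4—n8 17] → take n1—n4 (7); add n1.
Step 2: frontier [n1—n2 1, n1—n5 8, n2—n4 13, n4—n5 13, n4—n8 17] → take n1—n2 (1); add n2.
Step 3: frontier [n1—n5 8, n2—n8 7, n4—n5 13, n4—n8 17] → take n2—n8 (7); add n8.
Step 4: frontier [n1—n5 8, n4—n5 13, n5—n8 13] → take n1—n5 (8); add n5.
MST edges: n1—n4, n1—n2, n2—n8, n1—n5; total weight 7+1+7+8 = 23.

23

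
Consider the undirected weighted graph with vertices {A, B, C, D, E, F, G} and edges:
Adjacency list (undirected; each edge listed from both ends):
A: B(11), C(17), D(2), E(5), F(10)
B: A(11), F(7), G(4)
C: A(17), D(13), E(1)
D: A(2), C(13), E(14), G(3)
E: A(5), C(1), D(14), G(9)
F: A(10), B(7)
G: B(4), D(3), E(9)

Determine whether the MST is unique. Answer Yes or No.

Kruskal: consider edges lightest-first.
C–E (1): add — endpoints in different components.
A–D (2): add — endpoints in different components.
D–G (3): add — endpoints in different components.
B–G (4): add — endpoints in different components.
A–E (5): add — endpoints in different components.
B–F (7): add — endpoints in different components.
Every non-tree edge has weight strictly greater than the heaviest edge on the tree path between its endpoints, so the MST is unique.

Yes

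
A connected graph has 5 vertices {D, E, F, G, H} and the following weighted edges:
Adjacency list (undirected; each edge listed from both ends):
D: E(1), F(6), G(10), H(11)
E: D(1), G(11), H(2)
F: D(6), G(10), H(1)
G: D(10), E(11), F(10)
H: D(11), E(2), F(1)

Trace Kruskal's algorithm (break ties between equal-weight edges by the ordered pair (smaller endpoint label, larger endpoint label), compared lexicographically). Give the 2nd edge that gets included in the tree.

Sort edges by weight, then run Kruskal:
D-E (1): add. Components now {D,E} {F} {G} {H}
F-H (1): add. Components now {D,E} {F,H} {G}
E-H (2): add. Components now {D,E,F,H} {G}
D-F (6): skip — D and F already connected.
D-G (10): add. Components now {D,E,F,G,H}
The 2nd edge added is F-H.

F-H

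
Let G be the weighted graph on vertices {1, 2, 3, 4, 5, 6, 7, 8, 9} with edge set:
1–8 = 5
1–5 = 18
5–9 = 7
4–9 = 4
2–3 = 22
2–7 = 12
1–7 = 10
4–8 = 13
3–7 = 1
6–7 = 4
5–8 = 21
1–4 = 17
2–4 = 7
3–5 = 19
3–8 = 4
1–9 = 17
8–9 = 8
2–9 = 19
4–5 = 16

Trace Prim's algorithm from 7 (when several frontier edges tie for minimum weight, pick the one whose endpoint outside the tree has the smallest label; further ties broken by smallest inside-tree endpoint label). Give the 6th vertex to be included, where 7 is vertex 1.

Prim, starting at 7.
Step 1: cheapest edge leaving the tree is 3–7 (1); add 3.
Step 2: cheapest edge leaving the tree is 6–7 (4); add 6.
Step 3: cheapest edge leaving the tree is 3–8 (4); add 8.
Step 4: cheapest edge leaving the tree is 1–8 (5); add 1.
Step 5: cheapest edge leaving the tree is 8–9 (8); add 9.
Step 6: cheapest edge leaving the tree is 4–9 (4); add 4.
Step 7: cheapest edge leaving the tree is 2–4 (7); add 2.
Step 8: cheapest edge leaving the tree is 5–9 (7); add 5.
Vertex order: 7, 3, 6, 8, 1, 9, 4, 2, 5. The 6th vertex is 9.

9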